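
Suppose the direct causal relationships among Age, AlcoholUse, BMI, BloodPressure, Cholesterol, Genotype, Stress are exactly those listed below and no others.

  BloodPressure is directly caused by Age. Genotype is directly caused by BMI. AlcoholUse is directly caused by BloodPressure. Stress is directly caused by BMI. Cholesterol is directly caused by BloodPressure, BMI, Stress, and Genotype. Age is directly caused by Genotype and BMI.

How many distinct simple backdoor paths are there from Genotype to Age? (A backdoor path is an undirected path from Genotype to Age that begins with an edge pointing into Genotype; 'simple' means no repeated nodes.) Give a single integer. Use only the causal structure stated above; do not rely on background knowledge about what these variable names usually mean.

A backdoor path from Genotype to Age is any simple undirected path whose first edge points into Genotype (i.e. leaves Genotype via a parent).
Parents of Genotype: {BMI}.
Enumerating:
  P1: Genotype <- BMI -> Age
  P2: Genotype <- BMI -> Stress -> Cholesterol <- BloodPressure <- Age
  P3: Genotype <- BMI -> Cholesterol <- BloodPressure <- Age
That exhausts the simple backdoor paths. Count: 3.

3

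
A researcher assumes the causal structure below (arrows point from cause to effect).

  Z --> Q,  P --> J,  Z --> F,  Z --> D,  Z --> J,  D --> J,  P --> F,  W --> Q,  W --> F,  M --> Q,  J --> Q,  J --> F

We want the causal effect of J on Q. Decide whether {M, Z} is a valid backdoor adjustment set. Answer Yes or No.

Yes

Backdoor paths from J to Q (paths whose first edge points into J):
  P1: J <- P -> F <- Z -> Q
  P2: J <- P -> F <- W -> Q
  P3: J <- Z -> Q
  P4: J <- Z -> F <- W -> Q
  P5: J <- D <- Z -> Q
  P6: J <- D <- Z -> F <- W -> Q
Condition 1 (no descendant of J in the set): holds — descendants of J are {F, Q}; none are in {M, Z}.
Condition 2 (every backdoor path blocked by {M, Z}):
  P1: blocked at collider F (neither it nor any descendant is in the conditioning set).
  P2: blocked at collider F (neither it nor any descendant is in the conditioning set).
  P3: blocked at fork node Z ∈ conditioning set.
  P4: blocked at fork node Z ∈ conditioning set.
  P5: blocked at fork node Z ∈ conditioning set.
  P6: blocked at fork node Z ∈ conditioning set.
{M, Z} satisfies the backdoor criterion.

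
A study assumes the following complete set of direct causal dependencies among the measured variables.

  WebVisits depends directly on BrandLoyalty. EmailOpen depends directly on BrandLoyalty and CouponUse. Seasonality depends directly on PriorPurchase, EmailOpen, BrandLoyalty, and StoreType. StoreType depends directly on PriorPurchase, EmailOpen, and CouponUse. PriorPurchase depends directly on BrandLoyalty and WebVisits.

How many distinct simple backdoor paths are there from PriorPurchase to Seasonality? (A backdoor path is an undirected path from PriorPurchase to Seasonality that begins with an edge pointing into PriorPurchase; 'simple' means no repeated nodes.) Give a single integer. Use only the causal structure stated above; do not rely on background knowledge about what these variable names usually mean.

8

A backdoor path from PriorPurchase to Seasonality is any simple undirected path whose first edge points into PriorPurchase (i.e. leaves PriorPurchase via a parent).
Parents of PriorPurchase: {BrandLoyalty, WebVisits}.
Enumerating:
  P1: PriorPurchase <- BrandLoyalty -> EmailOpen <- CouponUse -> StoreType -> Seasonality
  P2: PriorPurchase <- BrandLoyalty -> EmailOpen -> StoreType -> Seasonality
  P3: PriorPurchase <- BrandLoyalty -> EmailOpen -> Seasonality
  P4: PriorPurchase <- BrandLoyalty -> Seasonality
  P5: PriorPurchase <- WebVisits <- BrandLoyalty -> EmailOpen <- CouponUse -> StoreType -> Seasonality
  P6: PriorPurchase <- WebVisits <- BrandLoyalty -> EmailOpen -> StoreType -> Seasonality
  P7: PriorPurchase <- WebVisits <- BrandLoyalty -> EmailOpen -> Seasonality
  P8: PriorPurchase <- WebVisits <- BrandLoyalty -> Seasonality
That exhausts the simple backdoor paths. Count: 8.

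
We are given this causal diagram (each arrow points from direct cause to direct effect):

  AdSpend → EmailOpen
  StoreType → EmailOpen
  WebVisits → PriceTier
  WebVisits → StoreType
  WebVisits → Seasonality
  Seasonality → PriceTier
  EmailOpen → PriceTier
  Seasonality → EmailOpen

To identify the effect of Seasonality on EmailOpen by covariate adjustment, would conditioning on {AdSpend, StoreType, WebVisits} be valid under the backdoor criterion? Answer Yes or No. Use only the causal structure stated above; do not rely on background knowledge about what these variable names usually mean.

Yes

Backdoor paths from Seasonality to EmailOpen (paths whose first edge points into Seasonality):
  P1: Seasonality <- WebVisits -> StoreType -> EmailOpen
  P2: Seasonality <- WebVisits -> PriceTier <- EmailOpen
Condition 1 (no descendant of Seasonality in the set): holds — descendants of Seasonality are {EmailOpen, PriceTier}; none are in {AdSpend, StoreType, WebVisits}.
Condition 2 (every backdoor path blocked by {AdSpend, StoreType, WebVisits}):
  P1: blocked at fork node WebVisits ∈ conditioning set.
  P2: blocked at fork node WebVisits ∈ conditioning set.
{AdSpend, StoreType, WebVisits} satisfies the backdoor criterion.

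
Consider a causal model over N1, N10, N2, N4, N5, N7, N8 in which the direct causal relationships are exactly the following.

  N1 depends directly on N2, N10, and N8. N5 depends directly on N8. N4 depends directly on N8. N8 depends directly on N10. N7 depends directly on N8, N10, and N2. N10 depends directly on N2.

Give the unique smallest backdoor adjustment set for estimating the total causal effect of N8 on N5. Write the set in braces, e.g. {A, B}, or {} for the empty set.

Variables eligible for adjustment (non-descendants of N8, excluding N8 and N5): {N10, N2}.
Backdoor paths from N8 to N5:
  (none)
With no backdoor paths the empty set already satisfies the criterion, and it is trivially minimal.

{}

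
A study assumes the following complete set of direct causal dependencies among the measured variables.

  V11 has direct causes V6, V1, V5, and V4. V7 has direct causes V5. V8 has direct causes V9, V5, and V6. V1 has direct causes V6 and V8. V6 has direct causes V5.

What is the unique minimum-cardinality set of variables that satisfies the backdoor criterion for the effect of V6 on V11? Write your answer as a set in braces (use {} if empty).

Variables eligible for adjustment (non-descendants of V6, excluding V6 and V11): {V4, V5, V7, V9}.
Backdoor paths from V6 to V11:
  P1: V6 <- V5 -> V8 -> V1 -> V11
  P2: V6 <- V5 -> V11
The empty set is not sufficient: P1 (V6 <- V5 -> V8 -> V1 -> V11) has no collider blocking it and no conditioned non-collider, so it is open.
Try {V5}:
  P1: blocked at fork node V5 ∈ conditioning set.
  P2: blocked at fork node V5 ∈ conditioning set.
{V5} contains no descendant of V6 and blocks every backdoor path.
No other singleton works — e.g. {V7} leaves P1 open — so {V5} is the unique smallest valid adjustment set.

{V5}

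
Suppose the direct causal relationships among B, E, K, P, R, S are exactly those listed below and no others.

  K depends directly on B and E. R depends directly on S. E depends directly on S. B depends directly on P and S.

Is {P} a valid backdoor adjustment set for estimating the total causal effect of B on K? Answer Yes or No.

Backdoor paths from B to K (paths whose first edge points into B):
  P1: B <- S -> E -> K
Condition 1 (no descendant of B in the set): holds — descendants of B are {K}; none are in {P}.
Condition 2 (every backdoor path blocked by {P}):
  P1: open — no interior node is in the conditioning set.
{P} does not satisfy the backdoor criterion.

No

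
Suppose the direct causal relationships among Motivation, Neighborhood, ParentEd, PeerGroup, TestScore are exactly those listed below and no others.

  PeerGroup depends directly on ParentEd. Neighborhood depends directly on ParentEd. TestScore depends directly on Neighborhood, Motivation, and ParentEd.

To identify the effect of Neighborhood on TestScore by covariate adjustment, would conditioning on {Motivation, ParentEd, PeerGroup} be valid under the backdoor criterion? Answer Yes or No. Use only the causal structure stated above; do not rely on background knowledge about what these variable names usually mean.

Backdoor paths from Neighborhood to TestScore (paths whose first edge points into Neighborhood):
  P1: Neighborhood <- ParentEd -> TestScore
Condition 1 (no descendant of Neighborhood in the set): holds — descendants of Neighborhood are {TestScore}; none are in {Motivation, ParentEd, PeerGroup}.
Condition 2 (every backdoor path blocked by {Motivation, ParentEd, PeerGroup}):
  P1: blocked at fork node ParentEd ∈ conditioning set.
{Motivation, ParentEd, PeerGroup} satisfies the backdoor criterion.

Yes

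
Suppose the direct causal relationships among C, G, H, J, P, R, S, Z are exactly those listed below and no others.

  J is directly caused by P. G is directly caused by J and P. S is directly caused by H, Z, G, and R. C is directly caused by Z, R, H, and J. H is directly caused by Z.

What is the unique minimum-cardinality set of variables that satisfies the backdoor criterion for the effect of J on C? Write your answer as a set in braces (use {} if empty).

{}

Variables eligible for adjustment (non-descendants of J, excluding J and C): {H, P, R, Z}.
Backdoor paths from J to C:
  P1: J <- P -> G -> S <- Z -> H -> C
  P2: J <- P -> G -> S <- Z -> C
  P3: J <- P -> G -> S <- R -> C
  P4: J <- P -> G -> S <- H <- Z -> C
  P5: J <- P -> G -> S <- H -> C
Each backdoor path contains an unconditioned collider, so every path is already blocked with the empty conditioning set:
  P1: blocked at collider S (neither it nor any descendant is in the conditioning set).
  P2: blocked at collider S (neither it nor any descendant is in the conditioning set).
  P3: blocked at collider S (neither it nor any descendant is in the conditioning set).
  P4: blocked at collider S (neither it nor any descendant is in the conditioning set).
  P5: blocked at collider S (neither it nor any descendant is in the conditioning set).
The empty set is therefore the unique smallest valid set.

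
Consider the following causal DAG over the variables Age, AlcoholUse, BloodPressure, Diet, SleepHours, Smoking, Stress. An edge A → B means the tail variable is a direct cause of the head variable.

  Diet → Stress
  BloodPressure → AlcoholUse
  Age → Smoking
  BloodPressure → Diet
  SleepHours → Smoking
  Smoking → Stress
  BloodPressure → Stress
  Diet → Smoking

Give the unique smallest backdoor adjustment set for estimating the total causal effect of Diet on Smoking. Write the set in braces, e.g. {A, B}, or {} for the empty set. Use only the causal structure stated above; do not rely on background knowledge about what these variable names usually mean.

{}

Variables eligible for adjustment (non-descendants of Diet, excluding Diet and Smoking): {Age, AlcoholUse, BloodPressure, SleepHours}.
Backdoor paths from Diet to Smoking:
  P1: Diet <- BloodPressure -> Stress <- Smoking
Each backdoor path contains an unconditioned collider, so every path is already blocked with the empty conditioning set:
  P1: blocked at collider Stress (neither it nor any descendant is in the conditioning set).
The empty set is therefore the unique smallest valid set.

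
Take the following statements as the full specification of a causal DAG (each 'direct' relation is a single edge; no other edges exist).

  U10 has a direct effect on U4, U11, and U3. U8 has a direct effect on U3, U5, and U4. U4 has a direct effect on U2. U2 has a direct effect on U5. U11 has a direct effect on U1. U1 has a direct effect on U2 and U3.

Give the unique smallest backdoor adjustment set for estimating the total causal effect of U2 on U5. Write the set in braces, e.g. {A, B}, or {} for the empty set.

Variables eligible for adjustment (non-descendants of U2, excluding U2 and U5): {U1, U10, U11, U3, U4, U8}.
Backdoor paths from U2 to U5:
  P1: U2 <- U1 <- U11 <- U10 -> U4 <- U8 -> U5
  P2: U2 <- U1 <- U11 <- U10 -> U3 <- U8 -> U5
  P3: U2 <- U1 -> U3 <- U10 -> U4 <- U8 -> U5
  P4: U2 <- U1 -> U3 <- U8 -> U5
  P5: U2 <- U4 <- U10 -> U11 -> U1 -> U3 <- U8 -> U5
  P6: U2 <- U4 <- U10 -> U3 <- U8 -> U5
  P7: U2 <- U4 <- U8 -> U5
The empty set is not sufficient: P7 (U2 <- U4 <- U8 -> U5) has no collider blocking it and no conditioned non-collider, so it is open.
Try {U8}:
  P1: blocked at collider U4 (neither it nor any descendant is in the conditioning set).
  P2: blocked at collider U3 (neither it nor any descendant is in the conditioning set).
  P3: blocked at collider U3 (neither it nor any descendant is in the conditioning set).
  P4: blocked at collider U3 (neither it nor any descendant is in the conditioning set).
  P5: blocked at collider U3 (neither it nor any descendant is in the conditioning set).
  P6: blocked at collider U3 (neither it nor any descendant is in the conditioning set).
  P7: blocked at fork node U8 ∈ conditioning set.
{U8} contains no descendant of U2 and blocks every backdoor path.
No other singleton works — e.g. {U10} leaves P7 open — so {U8} is the unique smallest valid adjustment set.

{U8}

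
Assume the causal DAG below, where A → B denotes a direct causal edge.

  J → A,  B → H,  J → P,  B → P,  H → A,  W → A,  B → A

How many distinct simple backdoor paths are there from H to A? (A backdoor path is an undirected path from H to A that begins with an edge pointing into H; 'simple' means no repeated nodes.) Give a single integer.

2

A backdoor path from H to A is any simple undirected path whose first edge points into H (i.e. leaves H via a parent).
Parents of H: {B}.
Enumerating:
  P1: H <- B -> P <- J -> A
  P2: H <- B -> A
That exhausts the simple backdoor paths. Count: 2.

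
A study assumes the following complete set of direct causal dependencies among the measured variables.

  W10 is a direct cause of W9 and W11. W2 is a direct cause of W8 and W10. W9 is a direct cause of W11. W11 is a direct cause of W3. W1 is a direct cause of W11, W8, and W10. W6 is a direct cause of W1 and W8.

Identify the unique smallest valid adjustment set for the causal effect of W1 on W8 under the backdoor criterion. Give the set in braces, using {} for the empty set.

Variables eligible for adjustment (non-descendants of W1, excluding W1 and W8): {W2, W6}.
Backdoor paths from W1 to W8:
  P1: W1 <- W6 -> W8
The empty set is not sufficient: P1 (W1 <- W6 -> W8) has no collider blocking it and no conditioned non-collider, so it is open.
Try {W6}:
  P1: blocked at fork node W6 ∈ conditioning set.
{W6} contains no descendant of W1 and blocks every backdoor path.
No other singleton works — e.g. {W2} leaves P1 open — so {W6} is the unique smallest valid adjustment set.

{W6}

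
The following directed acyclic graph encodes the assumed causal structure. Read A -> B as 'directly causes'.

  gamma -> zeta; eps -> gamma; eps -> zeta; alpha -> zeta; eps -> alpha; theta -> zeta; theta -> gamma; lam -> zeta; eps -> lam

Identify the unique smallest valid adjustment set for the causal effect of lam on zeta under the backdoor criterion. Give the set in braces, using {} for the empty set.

{eps}

Variables eligible for adjustment (non-descendants of lam, excluding lam and zeta): {alpha, eps, gamma, theta}.
Backdoor paths from lam to zeta:
  P1: lam <- eps -> gamma <- theta -> zeta
  P2: lam <- eps -> gamma -> zeta
  P3: lam <- eps -> alpha -> zeta
  P4: lam <- eps -> zeta
The empty set is not sufficient: P2 (lam <- eps -> gamma -> zeta) has no collider blocking it and no conditioned non-collider, so it is open.
Try {eps}:
  P1: blocked at fork node eps ∈ conditioning set.
  P2: blocked at fork node eps ∈ conditioning set.
  P3: blocked at fork node eps ∈ conditioning set.
  P4: blocked at fork node eps ∈ conditioning set.
{eps} contains no descendant of lam and blocks every backdoor path.
No other singleton works — e.g. {theta} leaves P2 open — so {eps} is the unique smallest valid adjustment set.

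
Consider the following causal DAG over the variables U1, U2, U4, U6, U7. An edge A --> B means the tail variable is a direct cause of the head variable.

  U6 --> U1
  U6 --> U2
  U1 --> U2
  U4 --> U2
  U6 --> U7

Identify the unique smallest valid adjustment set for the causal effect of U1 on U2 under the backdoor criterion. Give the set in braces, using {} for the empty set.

Variables eligible for adjustment (non-descendants of U1, excluding U1 and U2): {U4, U6, U7}.
Backdoor paths from U1 to U2:
  P1: U1 <- U6 -> U2
The empty set is not sufficient: P1 (U1 <- U6 -> U2) has no collider blocking it and no conditioned non-collider, so it is open.
Try {U6}:
  P1: blocked at fork node U6 ∈ conditioning set.
{U6} contains no descendant of U1 and blocks every backdoor path.
No other singleton works — e.g. {U4} leaves P1 open — so {U6} is the unique smallest valid adjustment set.

{U6}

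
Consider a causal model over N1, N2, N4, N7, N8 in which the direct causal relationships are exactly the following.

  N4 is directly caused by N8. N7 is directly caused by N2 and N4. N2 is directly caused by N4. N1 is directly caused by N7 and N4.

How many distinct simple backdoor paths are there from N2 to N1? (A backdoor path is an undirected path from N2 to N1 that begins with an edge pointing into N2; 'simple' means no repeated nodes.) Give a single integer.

A backdoor path from N2 to N1 is any simple undirected path whose first edge points into N2 (i.e. leaves N2 via a parent).
Parents of N2: {N4}.
Enumerating:
  P1: N2 <- N4 -> N7 -> N1
  P2: N2 <- N4 -> N1
That exhausts the simple backdoor paths. Count: 2.

2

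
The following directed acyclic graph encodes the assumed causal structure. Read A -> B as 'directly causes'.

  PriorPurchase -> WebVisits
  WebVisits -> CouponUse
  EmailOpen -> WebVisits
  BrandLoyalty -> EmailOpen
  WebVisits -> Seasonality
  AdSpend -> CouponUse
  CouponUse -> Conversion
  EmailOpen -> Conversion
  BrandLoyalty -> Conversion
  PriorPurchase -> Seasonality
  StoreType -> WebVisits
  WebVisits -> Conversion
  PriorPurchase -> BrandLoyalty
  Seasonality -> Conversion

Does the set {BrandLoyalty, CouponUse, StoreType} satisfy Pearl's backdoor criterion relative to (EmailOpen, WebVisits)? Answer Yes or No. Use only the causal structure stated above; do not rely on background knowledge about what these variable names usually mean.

No

Backdoor paths from EmailOpen to WebVisits (paths whose first edge points into EmailOpen):
  P1: EmailOpen <- BrandLoyalty <- PriorPurchase -> WebVisits
  P2: EmailOpen <- BrandLoyalty <- PriorPurchase -> Seasonality <- WebVisits
  P3: EmailOpen <- BrandLoyalty <- PriorPurchase -> Seasonality -> Conversion <- WebVisits
  P4: EmailOpen <- BrandLoyalty <- PriorPurchase -> Seasonality -> Conversion <- CouponUse <- WebVisits
  P5: EmailOpen <- BrandLoyalty -> Conversion <- WebVisits
  P6: EmailOpen <- BrandLoyalty -> Conversion <- CouponUse <- WebVisits
  P7: EmailOpen <- BrandLoyalty -> Conversion <- Seasonality <- PriorPurchase -> WebVisits
  P8: EmailOpen <- BrandLoyalty -> Conversion <- Seasonality <- WebVisits
Condition 1 (no descendant of EmailOpen in the set): FAILS — CouponUse is a descendant of EmailOpen.
Condition 2 (every backdoor path blocked by {BrandLoyalty, CouponUse, StoreType}):
  P1: blocked at chain node BrandLoyalty ∈ conditioning set.
  P2: blocked at chain node BrandLoyalty ∈ conditioning set.
  P3: blocked at chain node BrandLoyalty ∈ conditioning set.
  P4: blocked at chain node BrandLoyalty ∈ conditioning set.
  P5: blocked at fork node BrandLoyalty ∈ conditioning set.
  P6: blocked at fork node BrandLoyalty ∈ conditioning set.
  P7: blocked at fork node BrandLoyalty ∈ conditioning set.
  P8: blocked at fork node BrandLoyalty ∈ conditioning set.
{BrandLoyalty, CouponUse, StoreType} does not satisfy the backdoor criterion.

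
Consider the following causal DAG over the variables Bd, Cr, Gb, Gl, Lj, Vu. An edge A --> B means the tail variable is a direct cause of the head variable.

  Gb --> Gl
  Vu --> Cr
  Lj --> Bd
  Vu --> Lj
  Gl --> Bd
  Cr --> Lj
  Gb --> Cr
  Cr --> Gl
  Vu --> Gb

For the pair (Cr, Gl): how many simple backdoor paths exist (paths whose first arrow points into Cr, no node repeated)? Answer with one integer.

A backdoor path from Cr to Gl is any simple undirected path whose first edge points into Cr (i.e. leaves Cr via a parent).
Parents of Cr: {Gb, Vu}.
Enumerating:
  P1: Cr <- Vu -> Gb -> Gl
  P2: Cr <- Vu -> Lj -> Bd <- Gl
  P3: Cr <- Gb <- Vu -> Lj -> Bd <- Gl
  P4: Cr <- Gb -> Gl
That exhausts the simple backdoor paths. Count: 4.

4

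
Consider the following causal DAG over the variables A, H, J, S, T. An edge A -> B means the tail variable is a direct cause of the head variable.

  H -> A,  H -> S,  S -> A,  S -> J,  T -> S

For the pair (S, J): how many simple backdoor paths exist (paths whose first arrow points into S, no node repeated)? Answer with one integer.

0

A backdoor path from S to J is any simple undirected path whose first edge points into S (i.e. leaves S via a parent).
Parents of S: {H, T}.
No simple path from any parent of S reaches J without revisiting S, so there are no backdoor paths.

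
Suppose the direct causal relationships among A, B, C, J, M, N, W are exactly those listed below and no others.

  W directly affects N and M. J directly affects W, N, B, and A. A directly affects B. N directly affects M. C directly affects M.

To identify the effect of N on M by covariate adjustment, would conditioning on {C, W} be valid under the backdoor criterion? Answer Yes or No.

Backdoor paths from N to M (paths whose first edge points into N):
  P1: N <- J -> W -> M
  P2: N <- W -> M
Condition 1 (no descendant of N in the set): holds — descendants of N are {M}; none are in {C, W}.
Condition 2 (every backdoor path blocked by {C, W}):
  P1: blocked at chain node W ∈ conditioning set.
  P2: blocked at fork node W ∈ conditioning set.
{C, W} satisfies the backdoor criterion.

Yes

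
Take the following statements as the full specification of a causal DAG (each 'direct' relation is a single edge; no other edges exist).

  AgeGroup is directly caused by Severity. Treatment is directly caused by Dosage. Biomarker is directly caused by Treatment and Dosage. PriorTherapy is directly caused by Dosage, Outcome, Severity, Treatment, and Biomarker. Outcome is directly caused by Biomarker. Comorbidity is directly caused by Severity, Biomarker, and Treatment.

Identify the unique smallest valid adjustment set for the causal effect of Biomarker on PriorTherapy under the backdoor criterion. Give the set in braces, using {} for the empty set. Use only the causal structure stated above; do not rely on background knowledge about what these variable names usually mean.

{Dosage, Treatment}

Variables eligible for adjustment (non-descendants of Biomarker, excluding Biomarker and PriorTherapy): {AgeGroup, Dosage, Severity, Treatment}.
Backdoor paths from Biomarker to PriorTherapy:
  P1: Biomarker <- Dosage -> Treatment -> Comorbidity <- Severity -> PriorTherapy
  P2: Biomarker <- Dosage -> Treatment -> PriorTherapy
  P3: Biomarker <- Dosage -> PriorTherapy
  P4: Biomarker <- Treatment <- Dosage -> PriorTherapy
  P5: Biomarker <- Treatment -> Comorbidity <- Severity -> PriorTherapy
  P6: Biomarker <- Treatment -> PriorTherapy
The empty set is not sufficient: P2 (Biomarker <- Dosage -> Treatment -> PriorTherapy) has no collider blocking it and no conditioned non-collider, so it is open.
Try {Dosage, Treatment}:
  P1: blocked at fork node Dosage ∈ conditioning set.
  P2: blocked at fork node Dosage ∈ conditioning set.
  P3: blocked at fork node Dosage ∈ conditioning set.
  P4: blocked at chain node Treatment ∈ conditioning set.
  P5: blocked at fork node Treatment ∈ conditioning set.
  P6: blocked at fork node Treatment ∈ conditioning set.
{Dosage, Treatment} contains no descendant of Biomarker and blocks every backdoor path.
Every element of {Dosage, Treatment} is needed (dropping Dosage leaves P3 open; dropping Treatment leaves P6 open), so no proper subset is valid.
Among all size-2 subsets of the eligible variables, only {Dosage, Treatment} blocks every backdoor path, so it is the unique smallest valid adjustment set.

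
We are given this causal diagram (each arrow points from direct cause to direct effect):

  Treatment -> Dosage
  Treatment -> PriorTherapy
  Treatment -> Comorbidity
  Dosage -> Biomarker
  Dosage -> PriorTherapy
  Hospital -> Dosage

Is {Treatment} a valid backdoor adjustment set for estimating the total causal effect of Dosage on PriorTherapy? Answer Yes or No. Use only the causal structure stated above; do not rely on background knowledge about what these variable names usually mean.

Yes

Backdoor paths from Dosage to PriorTherapy (paths whose first edge points into Dosage):
  P1: Dosage <- Treatment -> PriorTherapy
Condition 1 (no descendant of Dosage in the set): holds — descendants of Dosage are {Biomarker, PriorTherapy}; none are in {Treatment}.
Condition 2 (every backdoor path blocked by {Treatment}):
  P1: blocked at fork node Treatment ∈ conditioning set.
{Treatment} satisfies the backdoor criterion.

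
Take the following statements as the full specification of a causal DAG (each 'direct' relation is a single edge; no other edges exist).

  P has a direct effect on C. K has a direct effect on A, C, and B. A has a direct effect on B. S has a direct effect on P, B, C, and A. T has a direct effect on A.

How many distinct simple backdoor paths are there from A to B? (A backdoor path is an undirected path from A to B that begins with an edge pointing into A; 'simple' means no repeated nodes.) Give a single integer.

A backdoor path from A to B is any simple undirected path whose first edge points into A (i.e. leaves A via a parent).
Parents of A: {K, S, T}.
Enumerating:
  P1: A <- S -> P -> C <- K -> B
  P2: A <- S -> C <- K -> B
  P3: A <- S -> B
  P4: A <- K -> C <- S -> B
  P5: A <- K -> C <- P <- S -> B
  P6: A <- K -> B
That exhausts the simple backdoor paths. Count: 6.

6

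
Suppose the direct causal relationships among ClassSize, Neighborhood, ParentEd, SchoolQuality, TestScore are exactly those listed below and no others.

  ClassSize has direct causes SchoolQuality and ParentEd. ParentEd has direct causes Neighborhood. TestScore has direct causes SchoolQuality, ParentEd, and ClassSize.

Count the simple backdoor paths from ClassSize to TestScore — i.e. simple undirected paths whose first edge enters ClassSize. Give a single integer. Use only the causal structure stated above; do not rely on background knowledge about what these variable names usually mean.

2

A backdoor path from ClassSize to TestScore is any simple undirected path whose first edge points into ClassSize (i.e. leaves ClassSize via a parent).
Parents of ClassSize: {ParentEd, SchoolQuality}.
Enumerating:
  P1: ClassSize <- SchoolQuality -> TestScore
  P2: ClassSize <- ParentEd -> TestScore
That exhausts the simple backdoor paths. Count: 2.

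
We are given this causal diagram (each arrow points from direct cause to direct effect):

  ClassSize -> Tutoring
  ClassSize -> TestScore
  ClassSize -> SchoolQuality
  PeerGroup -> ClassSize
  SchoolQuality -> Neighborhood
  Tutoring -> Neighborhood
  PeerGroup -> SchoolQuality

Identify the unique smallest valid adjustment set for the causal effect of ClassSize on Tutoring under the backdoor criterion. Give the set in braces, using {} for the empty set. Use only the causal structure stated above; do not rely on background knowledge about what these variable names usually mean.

{}

Variables eligible for adjustment (non-descendants of ClassSize, excluding ClassSize and Tutoring): {PeerGroup}.
Backdoor paths from ClassSize to Tutoring:
  P1: ClassSize <- PeerGroup -> SchoolQuality -> Neighborhood <- Tutoring
Each backdoor path contains an unconditioned collider, so every path is already blocked with the empty conditioning set:
  P1: blocked at collider Neighborhood (neither it nor any descendant is in the conditioning set).
The empty set is therefore the unique smallest valid set.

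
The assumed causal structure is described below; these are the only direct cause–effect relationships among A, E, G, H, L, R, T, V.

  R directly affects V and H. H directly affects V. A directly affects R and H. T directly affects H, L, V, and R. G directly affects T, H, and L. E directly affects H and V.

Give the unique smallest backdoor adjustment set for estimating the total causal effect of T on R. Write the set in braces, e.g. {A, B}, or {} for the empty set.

Variables eligible for adjustment (non-descendants of T, excluding T and R): {A, E, G}.
Backdoor paths from T to R:
  P1: T <- G -> H <- A -> R
  P2: T <- G -> H <- E -> V <- R
  P3: T <- G -> H <- R
  P4: T <- G -> H -> V <- R
Each backdoor path contains an unconditioned collider, so every path is already blocked with the empty conditioning set:
  P1: blocked at collider H (neither it nor any descendant is in the conditioning set).
  P2: blocked at collider H (neither it nor any descendant is in the conditioning set).
  P3: blocked at collider H (neither it nor any descendant is in the conditioning set).
  P4: blocked at collider V (neither it nor any descendant is in the conditioning set).
The empty set is therefore the unique smallest valid set.

{}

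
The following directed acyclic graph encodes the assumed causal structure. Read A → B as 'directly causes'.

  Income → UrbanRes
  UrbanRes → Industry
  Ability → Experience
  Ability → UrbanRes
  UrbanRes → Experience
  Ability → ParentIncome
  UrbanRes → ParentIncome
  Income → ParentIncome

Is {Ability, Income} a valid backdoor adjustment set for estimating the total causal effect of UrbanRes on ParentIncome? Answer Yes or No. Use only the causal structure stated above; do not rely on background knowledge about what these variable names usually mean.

Backdoor paths from UrbanRes to ParentIncome (paths whose first edge points into UrbanRes):
  P1: UrbanRes <- Ability -> ParentIncome
  P2: UrbanRes <- Income -> ParentIncome
Condition 1 (no descendant of UrbanRes in the set): holds — descendants of UrbanRes are {Experience, Industry, ParentIncome}; none are in {Ability, Income}.
Condition 2 (every backdoor path blocked by {Ability, Income}):
  P1: blocked at fork node Ability ∈ conditioning set.
  P2: blocked at fork node Income ∈ conditioning set.
{Ability, Income} satisfies the backdoor criterion.

Yes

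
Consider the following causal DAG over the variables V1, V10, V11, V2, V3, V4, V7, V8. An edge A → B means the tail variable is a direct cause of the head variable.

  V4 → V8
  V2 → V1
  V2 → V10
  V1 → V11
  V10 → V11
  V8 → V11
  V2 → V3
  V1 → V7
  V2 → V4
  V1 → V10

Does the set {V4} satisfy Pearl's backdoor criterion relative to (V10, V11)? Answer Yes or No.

Backdoor paths from V10 to V11 (paths whose first edge points into V10):
  P1: V10 <- V2 -> V1 -> V11
  P2: V10 <- V2 -> V4 -> V8 -> V11
  P3: V10 <- V1 <- V2 -> V4 -> V8 -> V11
  P4: V10 <- V1 -> V11
Condition 1 (no descendant of V10 in the set): holds — descendants of V10 are {V11}; none are in {V4}.
Condition 2 (every backdoor path blocked by {V4}):
  P1: open — no interior node is in the conditioning set.
  P2: blocked at chain node V4 ∈ conditioning set.
  P3: blocked at chain node V4 ∈ conditioning set.
  P4: open — no interior node is in the conditioning set.
{V4} does not satisfy the backdoor criterion.

No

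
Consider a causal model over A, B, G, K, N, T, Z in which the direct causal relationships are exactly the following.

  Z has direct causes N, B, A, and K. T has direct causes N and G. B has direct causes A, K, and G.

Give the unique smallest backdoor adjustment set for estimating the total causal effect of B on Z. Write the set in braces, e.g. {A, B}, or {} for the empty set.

Variables eligible for adjustment (non-descendants of B, excluding B and Z): {A, G, K, N, T}.
Backdoor paths from B to Z:
  P1: B <- G -> T <- N -> Z
  P2: B <- A -> Z
  P3: B <- K -> Z
The empty set is not sufficient: P2 (B <- A -> Z) has no collider blocking it and no conditioned non-collider, so it is open.
Try {A, K}:
  P1: blocked at collider T (neither it nor any descendant is in the conditioning set).
  P2: blocked at fork node A ∈ conditioning set.
  P3: blocked at fork node K ∈ conditioning set.
{A, K} contains no descendant of B and blocks every backdoor path.
Every element of {A, K} is needed (dropping A leaves P2 open; dropping K leaves P3 open), so no proper subset is valid.
Among all size-2 subsets of the eligible variables, only {A, K} blocks every backdoor path, so it is the unique smallest valid adjustment set.

{A, K}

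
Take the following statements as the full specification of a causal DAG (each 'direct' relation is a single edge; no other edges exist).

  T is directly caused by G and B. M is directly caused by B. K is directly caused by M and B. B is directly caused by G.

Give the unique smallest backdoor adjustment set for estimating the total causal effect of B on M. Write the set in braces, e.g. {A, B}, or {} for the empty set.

{}

Variables eligible for adjustment (non-descendants of B, excluding B and M): {G}.
Backdoor paths from B to M:
  (none)
With no backdoor paths the empty set already satisfies the criterion, and it is trivially minimal.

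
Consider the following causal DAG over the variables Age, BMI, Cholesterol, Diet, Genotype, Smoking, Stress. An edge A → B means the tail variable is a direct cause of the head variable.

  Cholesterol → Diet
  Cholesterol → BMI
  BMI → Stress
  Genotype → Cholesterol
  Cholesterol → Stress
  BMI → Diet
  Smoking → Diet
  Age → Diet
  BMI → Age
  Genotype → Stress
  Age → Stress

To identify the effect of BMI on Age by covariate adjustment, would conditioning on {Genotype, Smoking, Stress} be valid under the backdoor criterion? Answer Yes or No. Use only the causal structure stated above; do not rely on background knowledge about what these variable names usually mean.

Backdoor paths from BMI to Age (paths whose first edge points into BMI):
  P1: BMI <- Cholesterol <- Genotype -> Stress <- Age
  P2: BMI <- Cholesterol -> Stress <- Age
  P3: BMI <- Cholesterol -> Diet <- Age
Condition 1 (no descendant of BMI in the set): FAILS — Stress is a descendant of BMI.
Condition 2 (every backdoor path blocked by {Genotype, Smoking, Stress}):
  P1: blocked at fork node Genotype ∈ conditioning set.
  P2: open — collider(s) Stress are conditioned on (or have a conditioned descendant) and no non-collider on the path is in the set.
  P3: blocked at collider Diet (neither it nor any descendant is in the conditioning set).
{Genotype, Smoking, Stress} does not satisfy the backdoor criterion.

No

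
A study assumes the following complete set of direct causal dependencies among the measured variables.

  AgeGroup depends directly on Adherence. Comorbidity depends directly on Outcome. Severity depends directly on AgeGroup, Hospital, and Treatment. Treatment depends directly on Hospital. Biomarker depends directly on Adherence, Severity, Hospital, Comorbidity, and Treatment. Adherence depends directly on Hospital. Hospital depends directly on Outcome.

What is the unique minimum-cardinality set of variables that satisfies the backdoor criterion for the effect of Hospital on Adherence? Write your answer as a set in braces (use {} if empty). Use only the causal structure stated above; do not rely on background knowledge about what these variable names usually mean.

{}

Variables eligible for adjustment (non-descendants of Hospital, excluding Hospital and Adherence): {Comorbidity, Outcome}.
Backdoor paths from Hospital to Adherence:
  P1: Hospital <- Outcome -> Comorbidity -> Biomarker <- Adherence
  P2: Hospital <- Outcome -> Comorbidity -> Biomarker <- Treatment -> Severity <- AgeGroup <- Adherence
  P3: Hospital <- Outcome -> Comorbidity -> Biomarker <- Severity <- AgeGroup <- Adherence
Each backdoor path contains an unconditioned collider, so every path is already blocked with the empty conditioning set:
  P1: blocked at collider Biomarker (neither it nor any descendant is in the conditioning set).
  P2: blocked at collider Biomarker (neither it nor any descendant is in the conditioning set).
  P3: blocked at collider Biomarker (neither it nor any descendant is in the conditioning set).
The empty set is therefore the unique smallest valid set.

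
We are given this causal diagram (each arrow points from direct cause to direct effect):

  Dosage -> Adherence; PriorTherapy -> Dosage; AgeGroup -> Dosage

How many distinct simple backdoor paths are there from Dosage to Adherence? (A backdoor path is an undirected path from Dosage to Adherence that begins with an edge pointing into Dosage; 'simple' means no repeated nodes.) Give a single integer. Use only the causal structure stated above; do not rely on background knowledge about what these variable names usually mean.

0

A backdoor path from Dosage to Adherence is any simple undirected path whose first edge points into Dosage (i.e. leaves Dosage via a parent).
Parents of Dosage: {AgeGroup, PriorTherapy}.
No simple path from any parent of Dosage reaches Adherence without revisiting Dosage, so there are no backdoor paths.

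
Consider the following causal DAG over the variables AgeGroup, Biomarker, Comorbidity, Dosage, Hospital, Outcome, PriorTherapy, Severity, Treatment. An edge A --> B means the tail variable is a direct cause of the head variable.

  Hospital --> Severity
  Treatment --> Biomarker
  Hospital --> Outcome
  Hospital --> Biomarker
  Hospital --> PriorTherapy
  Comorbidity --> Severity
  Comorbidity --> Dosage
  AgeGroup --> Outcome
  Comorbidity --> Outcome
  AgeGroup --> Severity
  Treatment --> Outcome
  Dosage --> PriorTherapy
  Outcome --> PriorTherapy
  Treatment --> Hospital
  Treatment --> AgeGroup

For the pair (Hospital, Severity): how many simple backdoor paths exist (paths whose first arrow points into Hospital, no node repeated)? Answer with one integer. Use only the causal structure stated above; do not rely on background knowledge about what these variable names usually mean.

A backdoor path from Hospital to Severity is any simple undirected path whose first edge points into Hospital (i.e. leaves Hospital via a parent).
Parents of Hospital: {Treatment}.
Enumerating:
  P1: Hospital <- Treatment -> AgeGroup -> Severity
  P2: Hospital <- Treatment -> AgeGroup -> Outcome <- Comorbidity -> Severity
  P3: Hospital <- Treatment -> AgeGroup -> Outcome -> PriorTherapy <- Dosage <- Comorbidity -> Severity
  P4: Hospital <- Treatment -> Outcome <- Comorbidity -> Severity
  P5: Hospital <- Treatment -> Outcome <- AgeGroup -> Severity
  P6: Hospital <- Treatment -> Outcome -> PriorTherapy <- Dosage <- Comorbidity -> Severity
That exhausts the simple backdoor paths. Count: 6.

6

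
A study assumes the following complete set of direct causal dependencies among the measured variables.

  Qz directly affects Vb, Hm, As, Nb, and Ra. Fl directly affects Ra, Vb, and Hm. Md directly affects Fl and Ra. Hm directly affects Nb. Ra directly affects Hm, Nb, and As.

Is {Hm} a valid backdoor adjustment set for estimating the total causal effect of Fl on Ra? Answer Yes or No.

Backdoor paths from Fl to Ra (paths whose first edge points into Fl):
  P1: Fl <- Md -> Ra
Condition 1 (no descendant of Fl in the set): FAILS — Hm is a descendant of Fl.
Condition 2 (every backdoor path blocked by {Hm}):
  P1: open — no interior node is in the conditioning set.
{Hm} does not satisfy the backdoor criterion.

No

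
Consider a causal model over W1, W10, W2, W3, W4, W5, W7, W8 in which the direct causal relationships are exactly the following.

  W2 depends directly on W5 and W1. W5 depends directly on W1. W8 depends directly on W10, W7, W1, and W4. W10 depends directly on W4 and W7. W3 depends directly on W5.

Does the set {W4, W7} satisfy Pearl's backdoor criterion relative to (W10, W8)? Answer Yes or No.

Backdoor paths from W10 to W8 (paths whose first edge points into W10):
  P1: W10 <- W7 -> W8
  P2: W10 <- W4 -> W8
Condition 1 (no descendant of W10 in the set): holds — descendants of W10 are {W8}; none are in {W4, W7}.
Condition 2 (every backdoor path blocked by {W4, W7}):
  P1: blocked at fork node W7 ∈ conditioning set.
  P2: blocked at fork node W4 ∈ conditioning set.
{W4, W7} satisfies the backdoor criterion.

Yes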